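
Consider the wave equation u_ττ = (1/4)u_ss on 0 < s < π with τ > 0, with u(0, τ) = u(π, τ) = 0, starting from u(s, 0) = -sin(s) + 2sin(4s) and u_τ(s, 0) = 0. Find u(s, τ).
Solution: Using separation of variables u = X(s)T(τ):
Eigenfunctions: sin(ns), n = 1, 2, 3, ...
General solution: u(s, τ) = Σ [A_n cos(n τ/2) + B_n sin(n τ/2)] sin(ns)
From u(s,0) = -sin(s) + 2sin(4s): A_1=-1, A_4=2. From u_τ(s,0) = 0: all B_n = 0.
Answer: u(s, τ) = -sin(s)cos(τ/2) + 2sin(4s)cos(2τ)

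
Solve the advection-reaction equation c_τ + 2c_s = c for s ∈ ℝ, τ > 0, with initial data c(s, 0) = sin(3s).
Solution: Substitute c = exp(τ)u, i.e. u = exp(-τ)c.
By the product rule, c_τ = exp(τ)(u_τ + u), c_s = exp(τ)u_s.
Substituting into the PDE and dividing by exp(τ): u_τ + u + 2u_s = u.
The lower-order terms cancel, leaving the standard advection equation u_τ + 2u_s = 0.
Initial data for u: u(s,0) = c(s,0) = sin(3s).
Solve for u:
  By method of characteristics (waves move right with speed 2):
  Along characteristics s - 2τ = const, u is constant, so u(s,τ) = f(s - 2τ) with f = u(·, 0).
Hence u(s,τ) = sin(3s - 6τ).
Transform back: c(s,τ) = exp(τ)u(s,τ).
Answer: c(s, τ) = exp(τ)sin(3s - 6τ)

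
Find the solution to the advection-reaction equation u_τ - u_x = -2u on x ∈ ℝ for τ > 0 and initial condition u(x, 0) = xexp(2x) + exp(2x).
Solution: Substitute u = exp(2x)w.
Then u_x = exp(2x)(w_x + 2w), u_τ = exp(2x)w_τ; substituting and dividing by exp(2x), the lower-order terms cancel: w_τ - w_x = 0 (standard advection equation).
Data for w: w(x,0) = exp(-2x)u(x,0) = x + 1.
By characteristics (dx/dτ = -1), w(x,τ) = f(x + τ) with f = w(·, 0).
So w(x,τ) = x + τ + 1, and u(x,τ) = exp(2x)w(x,τ).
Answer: u(x, τ) = xexp(2x) + τexp(2x) + exp(2x)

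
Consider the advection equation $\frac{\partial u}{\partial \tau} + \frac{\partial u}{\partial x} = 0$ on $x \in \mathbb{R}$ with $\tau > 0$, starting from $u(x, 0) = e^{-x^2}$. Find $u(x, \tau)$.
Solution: By method of characteristics (waves move right with speed 1):
Along characteristics $x - \tau =$ const, $u$ is constant, so $u(x,\tau) = f(x - \tau)$ with $f = u( \cdot , 0)$.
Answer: $u(x, \tau) = e^{-(-\tau + x)^2}$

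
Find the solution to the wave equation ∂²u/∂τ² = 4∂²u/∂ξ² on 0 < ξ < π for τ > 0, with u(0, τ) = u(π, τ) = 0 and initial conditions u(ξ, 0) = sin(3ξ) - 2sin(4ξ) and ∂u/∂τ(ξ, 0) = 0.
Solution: Separating variables: u = Σ [A_n cos(ω_n τ) + B_n sin(ω_n τ)] sin(nξ), ω_n = 2n. From ICs: A_3=1, A_4=-2.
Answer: u(ξ, τ) = sin(3ξ)cos(6τ) - 2sin(4ξ)cos(8τ)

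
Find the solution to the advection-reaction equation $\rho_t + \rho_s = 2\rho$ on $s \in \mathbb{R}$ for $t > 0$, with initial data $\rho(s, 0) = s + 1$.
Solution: Substitute $\rho = e^{2t}u$, i.e. $u = e^{-2t}\rho$.
By the product rule, $\rho_t = e^{2t}(u_t + 2u)$, $\rho_s = e^{2t}u_s$.
Substituting into the PDE and dividing by $e^{2t}$: $u_t + 2u + u_s = 2u$.
The lower-order terms cancel, leaving the standard advection equation $u_t + u_s = 0$.
Initial data for $u$: $u(s,0) = \rho(s,0) = s + 1$.
Solve for $u$:
  By method of characteristics (waves move right with speed 1):
  Along characteristics $s - t =$ const, $u$ is constant, so $u(s,t) = f(s - t)$ with $f = u( \cdot , 0)$.
Hence $u(s,t) = s - t + 1$.
Transform back: $\rho(s,t) = e^{2t}u(s,t)$.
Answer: $\rho(s, t) = s e^{2 t} -  t e^{2 t} + e^{2 t}$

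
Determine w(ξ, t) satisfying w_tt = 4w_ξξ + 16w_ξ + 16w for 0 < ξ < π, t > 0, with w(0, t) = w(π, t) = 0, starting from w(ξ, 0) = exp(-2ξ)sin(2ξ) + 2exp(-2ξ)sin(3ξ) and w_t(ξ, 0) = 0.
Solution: Substitute w = exp(-2ξ)u, i.e. u = exp(2ξ)w.
By the product rule, w_ξ = exp(-2ξ)(u_ξ - 2u), w_ξξ = exp(-2ξ)(u_ξξ - 4u_ξ + 4u), w_tt = exp(-2ξ)u_tt.
Substituting into the PDE and dividing by exp(-2ξ): u_tt = 4(u_ξξ - 4u_ξ + 4u) + 16(u_ξ - 2u) + 16u.
The lower-order terms cancel, leaving the standard wave equation u_tt = 4u_ξξ.
Initial data for u: u(ξ,0) = exp(2ξ)w(ξ,0) = sin(2ξ) + 2sin(3ξ); u_t(ξ,0) = exp(2ξ)w_t(ξ,0) = 0. The boundary conditions carry over: u(0,t) = u(π,t) = 0.
Solve for u:
  Using separation of variables u = X(ξ)T(t):
  Eigenfunctions: sin(nξ), n = 1, 2, 3, ...
  General solution: u(ξ, t) = Σ [A_n cos(2n t) + B_n sin(2n t)] sin(nξ)
  From u(ξ,0) = sin(2ξ) + 2sin(3ξ): A_2=1, A_3=2. From u_t(ξ,0) = 0: all B_n = 0.
Hence u(ξ,t) = sin(2ξ)cos(4t) + 2sin(3ξ)cos(6t).
Transform back: w(ξ,t) = exp(-2ξ)u(ξ,t).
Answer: w(ξ, t) = exp(-2ξ)sin(2ξ)cos(4t) + 2exp(-2ξ)sin(3ξ)cos(6t)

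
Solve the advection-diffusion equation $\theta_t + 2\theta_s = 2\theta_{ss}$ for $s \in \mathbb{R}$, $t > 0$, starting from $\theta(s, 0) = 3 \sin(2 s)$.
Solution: Moving frame: $\eta = s - 2t$, $\sigma = t$, $\theta = u(\eta,\sigma)$, so $\theta_t = u_{\sigma} - 2u_{\eta}$ and $\theta_{ss} = u_{\eta\eta}$.
Hence $\theta_t + 2\theta_s = u_{\sigma}$ and the PDE becomes the heat equation $u_{\sigma} = 2u_{\eta\eta}$ on $\eta \in \mathbb{R}$.
Initial data: $u(\eta,0) = \theta(\eta,0) = 3 \sin(2 \eta)$. Each mode $\sin(n\eta)$ decays as $e^{-2n^2\sigma}$ on $\mathbb{R}$, so $u(\eta,\sigma) = \sum c_n e^{-2n^2\sigma} \sin(n\eta)$ with $c_2=3$: $u(\eta,\sigma) = 3 e^{-8 \sigma} \sin(2 \eta)$.
Substituting back: $\theta(s,t) = u(s - 2t, t)$.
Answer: $\theta(s, t) = 3 e^{-8 t} \sin(2 s - 4 t)$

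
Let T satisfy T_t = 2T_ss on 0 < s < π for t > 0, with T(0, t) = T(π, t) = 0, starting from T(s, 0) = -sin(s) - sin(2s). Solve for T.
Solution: Using separation of variables T = X(s)G(t):
Eigenfunctions: sin(ns), n = 1, 2, 3, ...
General solution: T(s, t) = Σ c_n sin(ns) exp(-2n² t)
Matching T(s,0) = -sin(s) - sin(2s) term by term: c_1=-1, c_2=-1.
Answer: T(s, t) = -exp(-2t)sin(s) - exp(-8t)sin(2s)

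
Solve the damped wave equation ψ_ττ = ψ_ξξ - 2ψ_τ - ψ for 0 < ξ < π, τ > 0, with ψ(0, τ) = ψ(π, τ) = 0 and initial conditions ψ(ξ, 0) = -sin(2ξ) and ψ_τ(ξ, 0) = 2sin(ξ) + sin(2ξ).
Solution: Substitute ψ = exp(-τ)u, i.e. u = exp(τ)ψ.
By the product rule, ψ_τ = exp(-τ)(u_τ - u), ψ_ττ = exp(-τ)(u_ττ - 2u_τ + u), ψ_ξξ = exp(-τ)u_ξξ.
Substituting into the PDE and dividing by exp(-τ): u_ττ - 2u_τ + u = u_ξξ - 2(u_τ - u) - u.
The lower-order terms cancel, leaving the standard wave equation u_ττ = u_ξξ.
Initial data for u: u(ξ,0) = ψ(ξ,0) = -sin(2ξ); u_τ(ξ,0) = ψ_τ(ξ,0) + ψ(ξ,0) = 2sin(ξ). The boundary conditions carry over: u(0,τ) = u(π,τ) = 0.
Solve for u:
  Using separation of variables u = X(ξ)T(τ):
  Eigenfunctions: sin(nξ), n = 1, 2, 3, ...
  General solution: u(ξ, τ) = Σ [A_n cos(n τ) + B_n sin(n τ)] sin(nξ)
  From u(ξ,0) = -sin(2ξ): A_2=-1. From u_τ(ξ,0) = 2sin(ξ), using u_τ(ξ,0) = Σ ω_n B_n sin(nξ) with ω_n = n: B_1 = 2/1 = 2.
Hence u(ξ,τ) = 2sin(ξ)sin(τ) - sin(2ξ)cos(2τ).
Transform back: ψ(ξ,τ) = exp(-τ)u(ξ,τ).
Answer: ψ(ξ, τ) = 2exp(-τ)sin(ξ)sin(τ) - exp(-τ)sin(2ξ)cos(2τ)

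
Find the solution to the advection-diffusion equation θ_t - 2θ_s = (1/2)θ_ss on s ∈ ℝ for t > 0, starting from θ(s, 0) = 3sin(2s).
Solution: Change to a moving frame: let η = s + 2t, σ = t and write θ(s,t) = u(η,σ).
By the chain rule θ_t = u_σ + 2u_η, θ_s = u_η, θ_ss = u_ηη.
Then θ_t - 2θ_s = u_σ: the advection term cancels and the PDE becomes the heat equation u_σ = (1/2)u_ηη on η ∈ ℝ.
Initial data: u(η,0) = θ(η,0) = 3sin(2η).
On η ∈ ℝ each mode satisfies (sin(nη))″ = -n² sin(nη), so exp(-n²σ/2) sin(nη) solves the heat equation; by superposition u(η,σ) = Σ c_n exp(-n²σ/2) sin(nη).
Reading off the coefficients: c_2=3, so u(η,σ) = 3exp(-2σ)sin(2η).
Substituting back η = s + 2t, σ = t: θ(s,t) = u(s + 2t, t).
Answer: θ(s, t) = 3exp(-2t)sin(2s + 4t)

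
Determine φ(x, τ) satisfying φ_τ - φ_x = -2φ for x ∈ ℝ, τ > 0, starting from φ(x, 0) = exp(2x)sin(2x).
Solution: Substitute φ = exp(2x)u.
Then φ_x = exp(2x)(u_x + 2u), φ_τ = exp(2x)u_τ; substituting and dividing by exp(2x), the lower-order terms cancel: u_τ - u_x = 0 (standard advection equation).
Data for u: u(x,0) = exp(-2x)φ(x,0) = sin(2x).
By characteristics (dx/dτ = -1), u(x,τ) = f(x + τ) with f = u(·, 0).
So u(x,τ) = sin(2x + 2τ), and φ(x,τ) = exp(2x)u(x,τ).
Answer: φ(x, τ) = exp(2x)sin(2x + 2τ)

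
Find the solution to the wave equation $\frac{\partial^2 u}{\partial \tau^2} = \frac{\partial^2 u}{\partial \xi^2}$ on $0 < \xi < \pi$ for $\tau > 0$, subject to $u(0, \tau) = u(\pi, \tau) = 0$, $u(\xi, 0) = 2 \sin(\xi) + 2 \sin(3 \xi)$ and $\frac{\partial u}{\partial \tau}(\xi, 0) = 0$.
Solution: Using separation of variables $u = X(\xi)T(\tau)$:
Eigenfunctions: $\sin(n\xi)$, $n = 1, 2, 3, \ldots$
General solution: $u(\xi, \tau) = \sum [A_n \cos(n \tau) + B_n \sin(n \tau)] \sin(n\xi)$
From $u(\xi,0) = 2 \sin(\xi) + 2 \sin(3 \xi)$: $A_1=2, A_3=2$. From $u_{\tau}(\xi,0) = 0$: all $B_n = 0$.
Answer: $u(\xi, \tau) = 2 \sin(\xi) \cos(\tau) + 2 \sin(3 \xi) \cos(3 \tau)$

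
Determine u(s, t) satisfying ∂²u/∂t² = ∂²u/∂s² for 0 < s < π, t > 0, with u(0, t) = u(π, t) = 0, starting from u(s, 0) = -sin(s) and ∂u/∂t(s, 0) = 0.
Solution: Separating variables: u = Σ [A_n cos(ω_n t) + B_n sin(ω_n t)] sin(ns), ω_n = n. From ICs: A_1=-1.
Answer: u(s, t) = -sin(s)cos(t)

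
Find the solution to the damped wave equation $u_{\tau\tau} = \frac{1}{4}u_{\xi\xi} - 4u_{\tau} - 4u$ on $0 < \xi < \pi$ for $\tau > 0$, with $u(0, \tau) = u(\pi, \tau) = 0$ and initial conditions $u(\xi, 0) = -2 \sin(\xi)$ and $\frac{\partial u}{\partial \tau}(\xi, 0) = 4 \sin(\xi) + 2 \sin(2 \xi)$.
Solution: Substitute $u = e^{-2\tau}w$.
Then $u_{\tau} = e^{-2\tau}(w_{\tau} - 2w)$, $u_{\tau\tau} = e^{-2\tau}(w_{\tau\tau} - 4w_{\tau} + 4w)$, $u_{\xi\xi} = e^{-2\tau}w_{\xi\xi}$; substituting and dividing by $e^{-2\tau}$, the lower-order terms cancel: $w_{\tau\tau} = \frac{1}{4}w_{\xi\xi}$ (standard wave equation).
Data for $w$: $w(\xi,0) = u(\xi,0) = -2 \sin(\xi)$; $w_{\tau}(\xi,0) = u_{\tau}(\xi,0) + 2u(\xi,0) = 2 \sin(2 \xi)$. The boundary conditions carry over: $w(0,\tau) = w(\pi,\tau) = 0$.
Separating variables: $w = \sum [A_n \cos(\omega_n \tau) + B_n \sin(\omega_n \tau)] \sin(n\xi)$, $\omega_n = n/2$. From ICs ($B_n$ = velocity coefficient / $\omega_n$): $A_1=-2, B_2=2$.
So $w(\xi,\tau) = -2 \sin(\xi) \cos(\tau/2) + 2 \sin(2 \xi) \sin(\tau)$, and $u(\xi,\tau) = e^{-2\tau}w(\xi,\tau)$.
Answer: $u(\xi, \tau) = 2 e^{-2 \tau} \sin(\tau) \sin(2 \xi) - 2 e^{-2 \tau} \sin(\xi) \cos(\tau/2)$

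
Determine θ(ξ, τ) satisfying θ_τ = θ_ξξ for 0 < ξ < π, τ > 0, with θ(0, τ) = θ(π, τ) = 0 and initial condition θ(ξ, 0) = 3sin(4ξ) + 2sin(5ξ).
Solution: Separating variables: θ = Σ c_n exp(-n²τ) sin(nξ). From θ(ξ,0) = 3sin(4ξ) + 2sin(5ξ): c_4=3, c_5=2.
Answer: θ(ξ, τ) = 3exp(-16τ)sin(4ξ) + 2exp(-25τ)sin(5ξ)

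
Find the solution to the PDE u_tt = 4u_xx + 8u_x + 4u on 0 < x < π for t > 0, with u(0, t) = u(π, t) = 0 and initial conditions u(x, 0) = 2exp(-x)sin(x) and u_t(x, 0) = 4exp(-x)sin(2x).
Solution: Substitute u = exp(-x)w.
Then u_x = exp(-x)(w_x - w), u_xx = exp(-x)(w_xx - 2w_x + w), u_tt = exp(-x)w_tt; substituting and dividing by exp(-x), the lower-order terms cancel: w_tt = 4w_xx (standard wave equation).
Data for w: w(x,0) = exp(x)u(x,0) = 2sin(x); w_t(x,0) = exp(x)u_t(x,0) = 4sin(2x). The boundary conditions carry over: w(0,t) = w(π,t) = 0.
Separating variables: w = Σ [A_n cos(ω_n t) + B_n sin(ω_n t)] sin(nx), ω_n = 2n. From ICs (B_n = velocity coefficient / ω_n): A_1=2, B_2=1.
So w(x,t) = sin(4t)sin(2x) + 2sin(x)cos(2t), and u(x,t) = exp(-x)w(x,t).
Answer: u(x, t) = exp(-x)sin(4t)sin(2x) + 2exp(-x)sin(x)cos(2t)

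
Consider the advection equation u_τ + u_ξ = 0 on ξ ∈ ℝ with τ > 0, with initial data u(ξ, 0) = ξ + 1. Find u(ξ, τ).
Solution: By method of characteristics (waves move right with speed 1):
Along characteristics ξ - τ = const, u is constant, so u(ξ,τ) = f(ξ - τ) with f = u(·, 0).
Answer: u(ξ, τ) = ξ - τ + 1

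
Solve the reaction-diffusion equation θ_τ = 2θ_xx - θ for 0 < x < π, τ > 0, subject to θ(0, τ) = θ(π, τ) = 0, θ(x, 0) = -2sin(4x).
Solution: Substitute θ = exp(-τ)u, i.e. u = exp(τ)θ.
By the product rule, θ_τ = exp(-τ)(u_τ - u), θ_xx = exp(-τ)u_xx.
Substituting into the PDE and dividing by exp(-τ): u_τ - u = 2u_xx - u.
The lower-order terms cancel, leaving the standard heat equation u_τ = 2u_xx.
Initial data for u: u(x,0) = θ(x,0) = -2sin(4x). The boundary conditions carry over: u(0,τ) = u(π,τ) = 0.
Solve for u:
  Using separation of variables u = X(x)G(τ):
  Eigenfunctions: sin(nx), n = 1, 2, 3, ...
  General solution: u(x, τ) = Σ c_n sin(nx) exp(-2n² τ)
  Matching u(x,0) = -2sin(4x) term by term: c_4=-2.
Hence u(x,τ) = -2exp(-32τ)sin(4x).
Transform back: θ(x,τ) = exp(-τ)u(x,τ).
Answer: θ(x, τ) = -2exp(-33τ)sin(4x)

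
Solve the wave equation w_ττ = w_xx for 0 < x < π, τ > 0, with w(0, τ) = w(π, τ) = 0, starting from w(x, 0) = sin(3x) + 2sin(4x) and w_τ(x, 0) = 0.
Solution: Using separation of variables w = X(x)T(τ):
Eigenfunctions: sin(nx), n = 1, 2, 3, ...
General solution: w(x, τ) = Σ [A_n cos(n τ) + B_n sin(n τ)] sin(nx)
From w(x,0) = sin(3x) + 2sin(4x): A_3=1, A_4=2. From w_τ(x,0) = 0: all B_n = 0.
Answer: w(x, τ) = sin(3x)cos(3τ) + 2sin(4x)cos(4τ)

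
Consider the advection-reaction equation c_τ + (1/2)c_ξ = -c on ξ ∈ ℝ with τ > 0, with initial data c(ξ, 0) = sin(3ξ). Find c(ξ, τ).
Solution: Substitute c = exp(-τ)u, i.e. u = exp(τ)c.
By the product rule, c_τ = exp(-τ)(u_τ - u), c_ξ = exp(-τ)u_ξ.
Substituting into the PDE and dividing by exp(-τ): u_τ - u + (1/2)u_ξ = -u.
The lower-order terms cancel, leaving the standard advection equation u_τ + (1/2)u_ξ = 0.
Initial data for u: u(ξ,0) = c(ξ,0) = sin(3ξ).
Solve for u:
  By method of characteristics (waves move right with speed 1/2):
  Along characteristics ξ - (1/2)τ = const, u is constant, so u(ξ,τ) = f(ξ - (1/2)τ) with f = u(·, 0).
Hence u(ξ,τ) = sin(3ξ - 3τ/2).
Transform back: c(ξ,τ) = exp(-τ)u(ξ,τ).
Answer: c(ξ, τ) = exp(-τ)sin(3ξ - 3τ/2)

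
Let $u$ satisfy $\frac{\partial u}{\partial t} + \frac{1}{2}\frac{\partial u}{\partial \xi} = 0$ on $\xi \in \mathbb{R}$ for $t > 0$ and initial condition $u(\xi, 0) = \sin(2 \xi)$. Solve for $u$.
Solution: By characteristics ($d\xi/dt = 1/2$), $u(\xi,t) = f(\xi - \frac{1}{2}t)$ with $f = u( \cdot , 0)$.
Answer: $u(\xi, t) = \sin(2 \xi - t)$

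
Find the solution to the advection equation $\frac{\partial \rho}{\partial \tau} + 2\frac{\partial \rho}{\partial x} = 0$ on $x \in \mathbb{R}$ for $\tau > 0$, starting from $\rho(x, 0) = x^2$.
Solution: By characteristics ($dx/d\tau = 2$), $\rho(x,\tau) = f(x - 2\tau)$ with $f = \rho( \cdot , 0)$.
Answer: $\rho(x, \tau) = 4 \tau^2 - 4 \tau x + x^2$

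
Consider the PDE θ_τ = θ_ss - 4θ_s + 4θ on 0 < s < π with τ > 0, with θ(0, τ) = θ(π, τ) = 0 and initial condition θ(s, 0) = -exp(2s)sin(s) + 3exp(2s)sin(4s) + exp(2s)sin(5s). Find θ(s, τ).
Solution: Substitute θ = exp(2s)u.
Then θ_s = exp(2s)(u_s + 2u), θ_ss = exp(2s)(u_ss + 4u_s + 4u), θ_τ = exp(2s)u_τ; substituting and dividing by exp(2s), the lower-order terms cancel: u_τ = u_ss (standard heat equation).
Data for u: u(s,0) = exp(-2s)θ(s,0) = -sin(s) + 3sin(4s) + sin(5s). The boundary conditions carry over: u(0,τ) = u(π,τ) = 0.
Separating variables: u = Σ c_n exp(-n²τ) sin(ns). From u(s,0) = -sin(s) + 3sin(4s) + sin(5s): c_1=-1, c_4=3, c_5=1.
So u(s,τ) = -exp(-τ)sin(s) + 3exp(-16τ)sin(4s) + exp(-25τ)sin(5s), and θ(s,τ) = exp(2s)u(s,τ).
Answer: θ(s, τ) = -exp(2s)exp(-τ)sin(s) + 3exp(2s)exp(-16τ)sin(4s) + exp(2s)exp(-25τ)sin(5s)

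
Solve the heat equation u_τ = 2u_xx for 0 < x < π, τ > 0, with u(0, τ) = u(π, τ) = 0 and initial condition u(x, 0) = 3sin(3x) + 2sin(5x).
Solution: Using separation of variables u = X(x)T(τ):
Eigenfunctions: sin(nx), n = 1, 2, 3, ...
General solution: u(x, τ) = Σ c_n sin(nx) exp(-2n² τ)
Matching u(x,0) = 3sin(3x) + 2sin(5x) term by term: c_3=3, c_5=2.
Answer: u(x, τ) = 3exp(-18τ)sin(3x) + 2exp(-50τ)sin(5x)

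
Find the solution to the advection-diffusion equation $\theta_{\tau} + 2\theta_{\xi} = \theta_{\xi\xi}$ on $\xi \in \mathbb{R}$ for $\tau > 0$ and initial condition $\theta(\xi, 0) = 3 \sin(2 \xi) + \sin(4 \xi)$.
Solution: Moving frame: $\eta = \xi - 2\tau$, $\sigma = \tau$, $\theta = u(\eta,\sigma)$, so $\theta_{\tau} = u_{\sigma} - 2u_{\eta}$ and $\theta_{\xi\xi} = u_{\eta\eta}$.
Hence $\theta_{\tau} + 2\theta_{\xi} = u_{\sigma}$ and the PDE becomes the heat equation $u_{\sigma} = u_{\eta\eta}$ on $\eta \in \mathbb{R}$.
Initial data: $u(\eta,0) = \theta(\eta,0) = 3 \sin(2 \eta) + \sin(4 \eta)$. Each mode $\sin(n\eta)$ decays as $e^{-n^2\sigma}$ on $\mathbb{R}$, so $u(\eta,\sigma) = \sum c_n e^{-n^2\sigma} \sin(n\eta)$ with $c_2=3, c_4=1$: $u(\eta,\sigma) = 3 e^{-4 \sigma} \sin(2 \eta) + e^{-16 \sigma} \sin(4 \eta)$.
Substituting back: $\theta(\xi,\tau) = u(\xi - 2\tau, \tau)$.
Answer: $\theta(\xi, \tau) = -3 e^{-4 \tau} \sin(4 \tau - 2 \xi) -  e^{-16 \tau} \sin(8 \tau - 4 \xi)$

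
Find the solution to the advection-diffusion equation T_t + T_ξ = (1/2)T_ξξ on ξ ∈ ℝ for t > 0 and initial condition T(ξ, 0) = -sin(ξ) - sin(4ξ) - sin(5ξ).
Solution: Moving frame: η = ξ - t, σ = t, T = u(η,σ), so T_t = u_σ - u_η and T_ξξ = u_ηη.
Hence T_t + T_ξ = u_σ and the PDE becomes the heat equation u_σ = (1/2)u_ηη on η ∈ ℝ.
Initial data: u(η,0) = T(η,0) = -sin(η) - sin(4η) - sin(5η). Each mode sin(nη) decays as exp(-n²σ/2) on ℝ, so u(η,σ) = Σ c_n exp(-n²σ/2) sin(nη) with c_1=-1, c_4=-1, c_5=-1: u(η,σ) = -exp(-8σ)sin(4η) - exp(-σ/2)sin(η) - exp(-25σ/2)sin(5η).
Substituting back: T(ξ,t) = u(ξ - t, t).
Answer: T(ξ, t) = exp(-8t)sin(4t - 4ξ) + exp(-t/2)sin(t - ξ) + exp(-25t/2)sin(5t - 5ξ)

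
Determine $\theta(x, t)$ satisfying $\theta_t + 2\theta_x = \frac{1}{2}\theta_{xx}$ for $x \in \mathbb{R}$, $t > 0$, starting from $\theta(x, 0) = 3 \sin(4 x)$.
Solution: Moving frame: $\eta = x - 2t$, $\sigma = t$, $\theta = u(\eta,\sigma)$, so $\theta_t = u_{\sigma} - 2u_{\eta}$ and $\theta_{xx} = u_{\eta\eta}$.
Hence $\theta_t + 2\theta_x = u_{\sigma}$ and the PDE becomes the heat equation $u_{\sigma} = \frac{1}{2}u_{\eta\eta}$ on $\eta \in \mathbb{R}$.
Initial data: $u(\eta,0) = \theta(\eta,0) = 3 \sin(4 \eta)$. Each mode $\sin(n\eta)$ decays as $e^{-n^2\sigma/2}$ on $\mathbb{R}$, so $u(\eta,\sigma) = \sum c_n e^{-n^2\sigma/2} \sin(n\eta)$ with $c_4=3$: $u(\eta,\sigma) = 3 e^{-8 \sigma} \sin(4 \eta)$.
Substituting back: $\theta(x,t) = u(x - 2t, t)$.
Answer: $\theta(x, t) = -3 e^{-8 t} \sin(8 t - 4 x)$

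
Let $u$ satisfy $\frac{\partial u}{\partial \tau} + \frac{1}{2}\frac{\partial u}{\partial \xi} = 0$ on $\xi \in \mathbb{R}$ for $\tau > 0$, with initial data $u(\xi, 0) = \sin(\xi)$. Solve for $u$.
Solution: By characteristics ($d\xi/d\tau = 1/2$), $u(\xi,\tau) = f(\xi - \frac{1}{2}\tau)$ with $f = u( \cdot , 0)$.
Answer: $u(\xi, \tau) = - \sin(\tau/2 - \xi)$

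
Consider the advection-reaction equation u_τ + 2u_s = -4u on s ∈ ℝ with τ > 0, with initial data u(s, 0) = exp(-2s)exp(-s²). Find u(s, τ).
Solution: Substitute u = exp(-2s)w.
Then u_s = exp(-2s)(w_s - 2w), u_τ = exp(-2s)w_τ; substituting and dividing by exp(-2s), the lower-order terms cancel: w_τ + 2w_s = 0 (standard advection equation).
Data for w: w(s,0) = exp(2s)u(s,0) = exp(-s²).
By characteristics (ds/dτ = 2), w(s,τ) = f(s - 2τ) with f = w(·, 0).
So w(s,τ) = exp(-(s - 2τ)²), and u(s,τ) = exp(-2s)w(s,τ).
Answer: u(s, τ) = exp(-2s)exp(-(s - 2τ)²)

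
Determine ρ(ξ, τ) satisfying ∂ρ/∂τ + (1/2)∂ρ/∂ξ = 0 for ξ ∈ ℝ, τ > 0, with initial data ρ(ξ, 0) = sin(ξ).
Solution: By method of characteristics (waves move right with speed 1/2):
Along characteristics ξ - (1/2)τ = const, ρ is constant, so ρ(ξ,τ) = f(ξ - (1/2)τ) with f = ρ(·, 0).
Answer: ρ(ξ, τ) = sin(ξ - τ/2)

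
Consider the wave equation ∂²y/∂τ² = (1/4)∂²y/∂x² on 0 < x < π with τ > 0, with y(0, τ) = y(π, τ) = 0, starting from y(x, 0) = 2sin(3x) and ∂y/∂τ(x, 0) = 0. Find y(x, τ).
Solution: Using separation of variables y = X(x)T(τ):
Eigenfunctions: sin(nx), n = 1, 2, 3, ...
General solution: y(x, τ) = Σ [A_n cos(n τ/2) + B_n sin(n τ/2)] sin(nx)
From y(x,0) = 2sin(3x): A_3=2. From y_τ(x,0) = 0: all B_n = 0.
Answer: y(x, τ) = 2sin(3x)cos(3τ/2)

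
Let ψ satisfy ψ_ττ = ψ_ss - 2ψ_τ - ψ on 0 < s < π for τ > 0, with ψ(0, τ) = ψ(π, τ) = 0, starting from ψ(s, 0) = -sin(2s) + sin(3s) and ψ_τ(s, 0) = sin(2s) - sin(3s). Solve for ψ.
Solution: Substitute ψ = exp(-τ)u, i.e. u = exp(τ)ψ.
By the product rule, ψ_τ = exp(-τ)(u_τ - u), ψ_ττ = exp(-τ)(u_ττ - 2u_τ + u), ψ_ss = exp(-τ)u_ss.
Substituting into the PDE and dividing by exp(-τ): u_ττ - 2u_τ + u = u_ss - 2(u_τ - u) - u.
The lower-order terms cancel, leaving the standard wave equation u_ττ = u_ss.
Initial data for u: u(s,0) = ψ(s,0) = -sin(2s) + sin(3s); u_τ(s,0) = ψ_τ(s,0) + ψ(s,0) = 0. The boundary conditions carry over: u(0,τ) = u(π,τ) = 0.
Solve for u:
  Using separation of variables u = X(s)T(τ):
  Eigenfunctions: sin(ns), n = 1, 2, 3, ...
  General solution: u(s, τ) = Σ [A_n cos(n τ) + B_n sin(n τ)] sin(ns)
  From u(s,0) = -sin(2s) + sin(3s): A_2=-1, A_3=1. From u_τ(s,0) = 0: all B_n = 0.
Hence u(s,τ) = -sin(2s)cos(2τ) + sin(3s)cos(3τ).
Transform back: ψ(s,τ) = exp(-τ)u(s,τ).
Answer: ψ(s, τ) = -exp(-τ)sin(2s)cos(2τ) + exp(-τ)sin(3s)cos(3τ)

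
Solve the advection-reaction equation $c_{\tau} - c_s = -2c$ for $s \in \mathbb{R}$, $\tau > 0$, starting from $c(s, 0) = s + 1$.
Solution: Substitute $c = e^{-2\tau}u$.
Then $c_{\tau} = e^{-2\tau}(u_{\tau} - 2u)$, $c_s = e^{-2\tau}u_s$; substituting and dividing by $e^{-2\tau}$, the lower-order terms cancel: $u_{\tau} - u_s = 0$ (standard advection equation).
Data for $u$: $u(s,0) = c(s,0) = s + 1$.
By characteristics ($ds/d\tau = -1$), $u(s,\tau) = f(s + \tau)$ with $f = u( \cdot , 0)$.
So $u(s,\tau) = s + \tau + 1$, and $c(s,\tau) = e^{-2\tau}u(s,\tau)$.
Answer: $c(s, \tau) = \tau e^{-2 \tau} + s e^{-2 \tau} + e^{-2 \tau}$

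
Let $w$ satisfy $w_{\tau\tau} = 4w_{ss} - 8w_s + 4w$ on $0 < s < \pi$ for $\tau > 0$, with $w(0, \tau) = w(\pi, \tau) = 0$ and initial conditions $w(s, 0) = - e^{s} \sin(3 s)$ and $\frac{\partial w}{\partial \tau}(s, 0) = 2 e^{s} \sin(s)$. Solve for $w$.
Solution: Substitute $w = e^{s}u$.
Then $w_s = e^{s}(u_s + u)$, $w_{ss} = e^{s}(u_{ss} + 2u_s + u)$, $w_{\tau\tau} = e^{s}u_{\tau\tau}$; substituting and dividing by $e^{s}$, the lower-order terms cancel: $u_{\tau\tau} = 4u_{ss}$ (standard wave equation).
Data for $u$: $u(s,0) = e^{-s}w(s,0) = - \sin(3 s)$; $u_{\tau}(s,0) = e^{-s}w_{\tau}(s,0) = 2 \sin(s)$. The boundary conditions carry over: $u(0,\tau) = u(\pi,\tau) = 0$.
Separating variables: $u = \sum [A_n \cos(\omega_n \tau) + B_n \sin(\omega_n \tau)] \sin(ns)$, $\omega_n = 2n$. From ICs ($B_n$ = velocity coefficient / $\omega_n$): $A_3=-1, B_1=1$.
So $u(s,\tau) = \sin(s) \sin(2 \tau) - \sin(3 s) \cos(6 \tau)$, and $w(s,\tau) = e^{s}u(s,\tau)$.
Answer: $w(s, \tau) = e^{s} \sin(2 \tau) \sin(s) -  e^{s} \sin(3 s) \cos(6 \tau)$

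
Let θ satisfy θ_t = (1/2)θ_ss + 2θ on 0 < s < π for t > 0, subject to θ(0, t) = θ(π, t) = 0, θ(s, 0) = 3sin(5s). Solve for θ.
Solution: Substitute θ = exp(2t)u.
Then θ_t = exp(2t)(u_t + 2u), θ_ss = exp(2t)u_ss; substituting and dividing by exp(2t), the lower-order terms cancel: u_t = (1/2)u_ss (standard heat equation).
Data for u: u(s,0) = θ(s,0) = 3sin(5s). The boundary conditions carry over: u(0,t) = u(π,t) = 0.
Separating variables: u = Σ c_n exp(-n²t/2) sin(ns). From u(s,0) = 3sin(5s): c_5=3.
So u(s,t) = 3exp(-25t/2)sin(5s), and θ(s,t) = exp(2t)u(s,t).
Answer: θ(s, t) = 3exp(-21t/2)sin(5s)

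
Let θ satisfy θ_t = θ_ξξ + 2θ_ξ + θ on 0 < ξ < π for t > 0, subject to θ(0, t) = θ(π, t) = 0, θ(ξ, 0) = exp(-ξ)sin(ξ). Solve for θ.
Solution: Substitute θ = exp(-ξ)u.
Then θ_ξ = exp(-ξ)(u_ξ - u), θ_ξξ = exp(-ξ)(u_ξξ - 2u_ξ + u), θ_t = exp(-ξ)u_t; substituting and dividing by exp(-ξ), the lower-order terms cancel: u_t = u_ξξ (standard heat equation).
Data for u: u(ξ,0) = exp(ξ)θ(ξ,0) = sin(ξ). The boundary conditions carry over: u(0,t) = u(π,t) = 0.
Separating variables: u = Σ c_n exp(-n²t) sin(nξ). From u(ξ,0) = sin(ξ): c_1=1.
So u(ξ,t) = exp(-t)sin(ξ), and θ(ξ,t) = exp(-ξ)u(ξ,t).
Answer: θ(ξ, t) = exp(-t)exp(-ξ)sin(ξ)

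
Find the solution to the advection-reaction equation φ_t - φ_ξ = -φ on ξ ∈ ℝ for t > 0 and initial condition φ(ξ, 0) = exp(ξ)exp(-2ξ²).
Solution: Substitute φ = exp(ξ)u.
Then φ_ξ = exp(ξ)(u_ξ + u), φ_t = exp(ξ)u_t; substituting and dividing by exp(ξ), the lower-order terms cancel: u_t - u_ξ = 0 (standard advection equation).
Data for u: u(ξ,0) = exp(-ξ)φ(ξ,0) = exp(-2ξ²).
By characteristics (dξ/dt = -1), u(ξ,t) = f(ξ + t) with f = u(·, 0).
So u(ξ,t) = exp(-2(t + ξ)²), and φ(ξ,t) = exp(ξ)u(ξ,t).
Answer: φ(ξ, t) = exp(ξ)exp(-2(t + ξ)²)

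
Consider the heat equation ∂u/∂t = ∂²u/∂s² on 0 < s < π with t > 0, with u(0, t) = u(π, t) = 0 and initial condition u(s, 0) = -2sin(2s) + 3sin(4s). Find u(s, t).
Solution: Separating variables: u = Σ c_n exp(-n²t) sin(ns). From u(s,0) = -2sin(2s) + 3sin(4s): c_2=-2, c_4=3.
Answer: u(s, t) = -2exp(-4t)sin(2s) + 3exp(-16t)sin(4s)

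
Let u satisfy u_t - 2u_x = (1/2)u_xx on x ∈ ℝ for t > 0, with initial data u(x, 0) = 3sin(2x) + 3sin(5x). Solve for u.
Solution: Change to a moving frame: let η = x + 2t, σ = t and write u(x,t) = w(η,σ).
By the chain rule u_t = w_σ + 2w_η, u_x = w_η, u_xx = w_ηη.
Then u_t - 2u_x = w_σ: the advection term cancels and the PDE becomes the heat equation w_σ = (1/2)w_ηη on η ∈ ℝ.
Initial data: w(η,0) = u(η,0) = 3sin(2η) + 3sin(5η).
On η ∈ ℝ each mode satisfies (sin(nη))″ = -n² sin(nη), so exp(-n²σ/2) sin(nη) solves the heat equation; by superposition w(η,σ) = Σ c_n exp(-n²σ/2) sin(nη).
Reading off the coefficients: c_2=3, c_5=3, so w(η,σ) = 3exp(-2σ)sin(2η) + 3exp(-25σ/2)sin(5η).
Substituting back η = x + 2t, σ = t: u(x,t) = w(x + 2t, t).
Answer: u(x, t) = 3exp(-2t)sin(4t + 2x) + 3exp(-25t/2)sin(10t + 5x)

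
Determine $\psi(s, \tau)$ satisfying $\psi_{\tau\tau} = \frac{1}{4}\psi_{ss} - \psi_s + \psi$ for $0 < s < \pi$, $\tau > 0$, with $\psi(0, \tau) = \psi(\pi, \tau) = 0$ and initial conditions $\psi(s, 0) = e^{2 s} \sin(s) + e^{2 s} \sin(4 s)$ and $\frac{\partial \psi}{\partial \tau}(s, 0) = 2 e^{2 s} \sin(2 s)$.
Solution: Substitute $\psi = e^{2s}u$.
Then $\psi_s = e^{2s}(u_s + 2u)$, $\psi_{ss} = e^{2s}(u_{ss} + 4u_s + 4u)$, $\psi_{\tau\tau} = e^{2s}u_{\tau\tau}$; substituting and dividing by $e^{2s}$, the lower-order terms cancel: $u_{\tau\tau} = \frac{1}{4}u_{ss}$ (standard wave equation).
Data for $u$: $u(s,0) = e^{-2s}\psi(s,0) = \sin(s) + \sin(4 s)$; $u_{\tau}(s,0) = e^{-2s}\psi_{\tau}(s,0) = 2 \sin(2 s)$. The boundary conditions carry over: $u(0,\tau) = u(\pi,\tau) = 0$.
Separating variables: $u = \sum [A_n \cos(\omega_n \tau) + B_n \sin(\omega_n \tau)] \sin(ns)$, $\omega_n = n/2$. From ICs ($B_n$ = velocity coefficient / $\omega_n$): $A_1=1, A_4=1, B_2=2$.
So $u(s,\tau) = \sin(s) \cos(\tau/2) + 2 \sin(2 s) \sin(\tau) + \sin(4 s) \cos(2 \tau)$, and $\psi(s,\tau) = e^{2s}u(s,\tau)$.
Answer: $\psi(s, \tau) = 2 e^{2 s} \sin(\tau) \sin(2 s) + e^{2 s} \sin(s) \cos(\tau/2) + e^{2 s} \sin(4 s) \cos(2 \tau)$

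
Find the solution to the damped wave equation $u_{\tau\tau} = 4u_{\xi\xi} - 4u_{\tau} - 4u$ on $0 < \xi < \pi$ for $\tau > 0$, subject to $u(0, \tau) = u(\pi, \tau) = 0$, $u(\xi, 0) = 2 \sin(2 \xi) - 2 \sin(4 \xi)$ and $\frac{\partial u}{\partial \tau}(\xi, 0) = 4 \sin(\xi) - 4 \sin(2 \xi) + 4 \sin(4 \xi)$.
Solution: Substitute $u = e^{-2\tau}w$, i.e. $w = e^{2\tau}u$.
By the product rule, $u_{\tau} = e^{-2\tau}(w_{\tau} - 2w)$, $u_{\tau\tau} = e^{-2\tau}(w_{\tau\tau} - 4w_{\tau} + 4w)$, $u_{\xi\xi} = e^{-2\tau}w_{\xi\xi}$.
Substituting into the PDE and dividing by $e^{-2\tau}$: $w_{\tau\tau} - 4w_{\tau} + 4w = 4w_{\xi\xi} - 4(w_{\tau} - 2w) - 4w$.
The lower-order terms cancel, leaving the standard wave equation $w_{\tau\tau} = 4w_{\xi\xi}$.
Initial data for $w$: $w(\xi,0) = u(\xi,0) = 2 \sin(2 \xi) - 2 \sin(4 \xi)$; $w_{\tau}(\xi,0) = u_{\tau}(\xi,0) + 2u(\xi,0) = 4 \sin(\xi)$. The boundary conditions carry over: $w(0,\tau) = w(\pi,\tau) = 0$.
Solve for $w$:
  Using separation of variables $w = X(\xi)T(\tau)$:
  Eigenfunctions: $\sin(n\xi)$, $n = 1, 2, 3, \ldots$
  General solution: $w(\xi, \tau) = \sum [A_n \cos(2n \tau) + B_n \sin(2n \tau)] \sin(n\xi)$
  From $w(\xi,0) = 2 \sin(2 \xi) - 2 \sin(4 \xi)$: $A_2=2, A_4=-2$. From $w_{\tau}(\xi,0) = 4 \sin(\xi)$, using $w_{\tau}(\xi,0) = \sum \omega_n B_n \sin(n\xi)$ with $\omega_n = 2n$: $B_1 = 4/2 = 2$.
Hence $w(\xi,\tau) = 2 \sin(\xi) \sin(2 \tau) + 2 \sin(2 \xi) \cos(4 \tau) - 2 \sin(4 \xi) \cos(8 \tau)$.
Transform back: $u(\xi,\tau) = e^{-2\tau}w(\xi,\tau)$.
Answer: $u(\xi, \tau) = 2 e^{-2 \tau} \sin(2 \tau) \sin(\xi) + 2 e^{-2 \tau} \sin(2 \xi) \cos(4 \tau) - 2 e^{-2 \tau} \sin(4 \xi) \cos(8 \tau)$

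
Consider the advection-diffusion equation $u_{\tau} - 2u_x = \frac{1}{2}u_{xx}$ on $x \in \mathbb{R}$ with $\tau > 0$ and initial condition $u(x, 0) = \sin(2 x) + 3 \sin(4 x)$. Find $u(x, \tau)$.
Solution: Moving frame: $\eta = x + 2\tau$, $\sigma = \tau$, $u = w(\eta,\sigma)$, so $u_{\tau} = w_{\sigma} + 2w_{\eta}$ and $u_{xx} = w_{\eta\eta}$.
Hence $u_{\tau} - 2u_x = w_{\sigma}$ and the PDE becomes the heat equation $w_{\sigma} = \frac{1}{2}w_{\eta\eta}$ on $\eta \in \mathbb{R}$.
Initial data: $w(\eta,0) = u(\eta,0) = \sin(2 \eta) + 3 \sin(4 \eta)$. Each mode $\sin(n\eta)$ decays as $e^{-n^2\sigma/2}$ on $\mathbb{R}$, so $w(\eta,\sigma) = \sum c_n e^{-n^2\sigma/2} \sin(n\eta)$ with $c_2=1, c_4=3$: $w(\eta,\sigma) = e^{-2 \sigma} \sin(2 \eta) + 3 e^{-8 \sigma} \sin(4 \eta)$.
Substituting back: $u(x,\tau) = w(x + 2\tau, \tau)$.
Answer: $u(x, \tau) = e^{-2 \tau} \sin(4 \tau + 2 x) + 3 e^{-8 \tau} \sin(8 \tau + 4 x)$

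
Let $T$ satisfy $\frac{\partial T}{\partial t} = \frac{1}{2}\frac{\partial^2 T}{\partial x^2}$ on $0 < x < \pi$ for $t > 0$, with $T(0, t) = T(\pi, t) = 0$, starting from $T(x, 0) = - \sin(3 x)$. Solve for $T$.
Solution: Separating variables: $T = \sum c_n e^{-n^2t/2} \sin(nx)$. From $T(x,0) = - \sin(3 x)$: $c_3=-1$.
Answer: $T(x, t) = - e^{-9 t/2} \sin(3 x)$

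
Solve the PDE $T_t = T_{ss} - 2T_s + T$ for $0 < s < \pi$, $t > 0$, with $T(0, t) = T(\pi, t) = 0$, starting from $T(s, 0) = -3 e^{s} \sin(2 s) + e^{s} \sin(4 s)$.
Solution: Substitute $T = e^{s}u$, i.e. $u = e^{-s}T$.
By the product rule, $T_s = e^{s}(u_s + u)$, $T_{ss} = e^{s}(u_{ss} + 2u_s + u)$, $T_t = e^{s}u_t$.
Substituting into the PDE and dividing by $e^{s}$: $u_t = (u_{ss} + 2u_s + u) - 2(u_s + u) + u$.
The lower-order terms cancel, leaving the standard heat equation $u_t = u_{ss}$.
Initial data for $u$: $u(s,0) = e^{-s}T(s,0) = -3 \sin(2 s) + \sin(4 s)$. The boundary conditions carry over: $u(0,t) = u(\pi,t) = 0$.
Solve for $u$:
  Using separation of variables $u = X(s)G(t)$:
  Eigenfunctions: $\sin(ns)$, $n = 1, 2, 3, \ldots$
  General solution: $u(s, t) = \sum c_n \sin(ns) e^{-n^2 t}$
  Matching $u(s,0) = -3 \sin(2 s) + \sin(4 s)$ term by term: $c_2=-3, c_4=1$.
Hence $u(s,t) = -3 e^{-4 t} \sin(2 s) + e^{-16 t} \sin(4 s)$.
Transform back: $T(s,t) = e^{s}u(s,t)$.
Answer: $T(s, t) = -3 e^{s} e^{-4 t} \sin(2 s) + e^{s} e^{-16 t} \sin(4 s)$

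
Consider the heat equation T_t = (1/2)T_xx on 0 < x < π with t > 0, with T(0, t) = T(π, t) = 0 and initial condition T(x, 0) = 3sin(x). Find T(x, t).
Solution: Using separation of variables T = X(x)G(t):
Eigenfunctions: sin(nx), n = 1, 2, 3, ...
General solution: T(x, t) = Σ c_n sin(nx) exp(-n² t/2)
Matching T(x,0) = 3sin(x) term by term: c_1=3.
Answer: T(x, t) = 3exp(-t/2)sin(x)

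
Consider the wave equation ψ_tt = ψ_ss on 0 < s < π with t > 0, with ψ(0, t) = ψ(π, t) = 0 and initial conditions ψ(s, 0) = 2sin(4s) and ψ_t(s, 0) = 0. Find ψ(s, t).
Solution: Using separation of variables ψ = X(s)T(t):
Eigenfunctions: sin(ns), n = 1, 2, 3, ...
General solution: ψ(s, t) = Σ [A_n cos(n t) + B_n sin(n t)] sin(ns)
From ψ(s,0) = 2sin(4s): A_4=2. From ψ_t(s,0) = 0: all B_n = 0.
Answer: ψ(s, t) = 2sin(4s)cos(4t)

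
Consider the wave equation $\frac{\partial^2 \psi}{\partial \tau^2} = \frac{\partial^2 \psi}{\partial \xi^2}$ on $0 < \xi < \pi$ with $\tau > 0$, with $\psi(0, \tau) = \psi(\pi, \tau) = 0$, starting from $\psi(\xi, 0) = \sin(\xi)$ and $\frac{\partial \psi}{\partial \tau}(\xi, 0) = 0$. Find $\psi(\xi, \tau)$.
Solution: Separating variables: $\psi = \sum [A_n \cos(\omega_n \tau) + B_n \sin(\omega_n \tau)] \sin(n\xi)$, $\omega_n = n$. From ICs: $A_1=1$.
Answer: $\psi(\xi, \tau) = \sin(\xi) \cos(\tau)$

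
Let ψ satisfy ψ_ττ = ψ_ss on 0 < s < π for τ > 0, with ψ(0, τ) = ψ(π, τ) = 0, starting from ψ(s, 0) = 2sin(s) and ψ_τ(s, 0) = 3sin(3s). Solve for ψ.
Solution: Separating variables: ψ = Σ [A_n cos(ω_n τ) + B_n sin(ω_n τ)] sin(ns), ω_n = n. From ICs (B_n = velocity coefficient / ω_n): A_1=2, B_3=1.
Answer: ψ(s, τ) = 2sin(s)cos(τ) + sin(3s)sin(3τ)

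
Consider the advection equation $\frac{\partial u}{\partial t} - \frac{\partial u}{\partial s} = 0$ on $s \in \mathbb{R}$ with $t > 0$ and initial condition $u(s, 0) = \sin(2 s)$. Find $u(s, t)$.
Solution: By method of characteristics (waves move left with speed 1):
Along characteristics $s + t =$ const, $u$ is constant, so $u(s,t) = f(s + t)$ with $f = u( \cdot , 0)$.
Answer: $u(s, t) = \sin(2 s + 2 t)$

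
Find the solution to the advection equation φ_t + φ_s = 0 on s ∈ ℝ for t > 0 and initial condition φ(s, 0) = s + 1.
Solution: By characteristics (ds/dt = 1), φ(s,t) = f(s - t) with f = φ(·, 0).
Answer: φ(s, t) = s - t + 1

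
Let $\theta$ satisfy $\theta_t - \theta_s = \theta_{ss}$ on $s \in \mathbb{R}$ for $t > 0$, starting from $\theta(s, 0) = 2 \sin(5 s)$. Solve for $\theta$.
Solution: Change to a moving frame: let $\eta = s + t$, $\sigma = t$ and write $\theta(s,t) = u(\eta,\sigma)$.
By the chain rule $\theta_t = u_{\sigma} + u_{\eta}$, $\theta_s = u_{\eta}$, $\theta_{ss} = u_{\eta\eta}$.
Then $\theta_t - \theta_s = u_{\sigma}$: the advection term cancels and the PDE becomes the heat equation $u_{\sigma} = u_{\eta\eta}$ on $\eta \in \mathbb{R}$.
Initial data: $u(\eta,0) = \theta(\eta,0) = 2 \sin(5 \eta)$.
On $\eta \in \mathbb{R}$ each mode satisfies $(\sin(n\eta))'' = -n^2 \sin(n\eta)$, so $e^{-n^2\sigma} \sin(n\eta)$ solves the heat equation; by superposition $u(\eta,\sigma) = \sum c_n e^{-n^2\sigma} \sin(n\eta)$.
Reading off the coefficients: $c_5=2$, so $u(\eta,\sigma) = 2 e^{-25 \sigma} \sin(5 \eta)$.
Substituting back $\eta = s + t$, $\sigma = t$: $\theta(s,t) = u(s + t, t)$.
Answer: $\theta(s, t) = 2 e^{-25 t} \sin(5 s + 5 t)$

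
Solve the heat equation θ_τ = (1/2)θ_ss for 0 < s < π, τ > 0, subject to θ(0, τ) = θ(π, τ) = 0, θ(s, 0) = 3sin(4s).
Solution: Separating variables: θ = Σ c_n exp(-n²τ/2) sin(ns). From θ(s,0) = 3sin(4s): c_4=3.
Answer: θ(s, τ) = 3exp(-8τ)sin(4s)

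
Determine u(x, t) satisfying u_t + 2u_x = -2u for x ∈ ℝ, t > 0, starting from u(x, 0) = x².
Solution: Substitute u = exp(-2t)w.
Then u_t = exp(-2t)(w_t - 2w), u_x = exp(-2t)w_x; substituting and dividing by exp(-2t), the lower-order terms cancel: w_t + 2w_x = 0 (standard advection equation).
Data for w: w(x,0) = u(x,0) = x².
By characteristics (dx/dt = 2), w(x,t) = f(x - 2t) with f = w(·, 0).
So w(x,t) = 4t² - 4tx + x², and u(x,t) = exp(-2t)w(x,t).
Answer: u(x, t) = 4t²exp(-2t) - 4txexp(-2t) + x²exp(-2t)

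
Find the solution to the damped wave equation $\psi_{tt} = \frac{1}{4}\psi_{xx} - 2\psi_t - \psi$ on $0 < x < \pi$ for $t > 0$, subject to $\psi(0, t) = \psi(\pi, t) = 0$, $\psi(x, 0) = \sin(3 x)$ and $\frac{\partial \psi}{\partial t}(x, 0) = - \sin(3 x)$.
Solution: Substitute $\psi = e^{-t}u$, i.e. $u = e^{t}\psi$.
By the product rule, $\psi_t = e^{-t}(u_t - u)$, $\psi_{tt} = e^{-t}(u_{tt} - 2u_t + u)$, $\psi_{xx} = e^{-t}u_{xx}$.
Substituting into the PDE and dividing by $e^{-t}$: $u_{tt} - 2u_t + u = \frac{1}{4}u_{xx} - 2(u_t - u) - u$.
The lower-order terms cancel, leaving the standard wave equation $u_{tt} = \frac{1}{4}u_{xx}$.
Initial data for $u$: $u(x,0) = \psi(x,0) = \sin(3 x)$; $u_t(x,0) = \psi_t(x,0) + \psi(x,0) = 0$. The boundary conditions carry over: $u(0,t) = u(\pi,t) = 0$.
Solve for $u$:
  Using separation of variables $u = X(x)T(t)$:
  Eigenfunctions: $\sin(nx)$, $n = 1, 2, 3, \ldots$
  General solution: $u(x, t) = \sum [A_n \cos(n t/2) + B_n \sin(n t/2)] \sin(nx)$
  From $u(x,0) = \sin(3 x)$: $A_3=1$. From $u_t(x,0) = 0$: all $B_n = 0$.
Hence $u(x,t) = \sin(3 x) \cos(3 t/2)$.
Transform back: $\psi(x,t) = e^{-t}u(x,t)$.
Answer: $\psi(x, t) = e^{-t} \sin(3 x) \cos(3 t/2)$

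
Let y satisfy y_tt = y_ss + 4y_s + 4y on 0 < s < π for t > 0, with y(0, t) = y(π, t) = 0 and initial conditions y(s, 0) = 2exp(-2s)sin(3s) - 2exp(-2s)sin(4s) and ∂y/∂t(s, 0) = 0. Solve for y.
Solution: Substitute y = exp(-2s)u.
Then y_s = exp(-2s)(u_s - 2u), y_ss = exp(-2s)(u_ss - 4u_s + 4u), y_tt = exp(-2s)u_tt; substituting and dividing by exp(-2s), the lower-order terms cancel: u_tt = u_ss (standard wave equation).
Data for u: u(s,0) = exp(2s)y(s,0) = 2sin(3s) - 2sin(4s); u_t(s,0) = exp(2s)y_t(s,0) = 0. The boundary conditions carry over: u(0,t) = u(π,t) = 0.
Separating variables: u = Σ [A_n cos(ω_n t) + B_n sin(ω_n t)] sin(ns), ω_n = n. From ICs: A_3=2, A_4=-2.
So u(s,t) = 2sin(3s)cos(3t) - 2sin(4s)cos(4t), and y(s,t) = exp(-2s)u(s,t).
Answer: y(s, t) = 2exp(-2s)sin(3s)cos(3t) - 2exp(-2s)sin(4s)cos(4t)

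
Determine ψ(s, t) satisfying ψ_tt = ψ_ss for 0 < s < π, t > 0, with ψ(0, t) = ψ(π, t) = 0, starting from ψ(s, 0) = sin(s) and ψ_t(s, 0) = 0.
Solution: Using separation of variables ψ = X(s)T(t):
Eigenfunctions: sin(ns), n = 1, 2, 3, ...
General solution: ψ(s, t) = Σ [A_n cos(n t) + B_n sin(n t)] sin(ns)
From ψ(s,0) = sin(s): A_1=1. From ψ_t(s,0) = 0: all B_n = 0.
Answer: ψ(s, t) = sin(s)cos(t)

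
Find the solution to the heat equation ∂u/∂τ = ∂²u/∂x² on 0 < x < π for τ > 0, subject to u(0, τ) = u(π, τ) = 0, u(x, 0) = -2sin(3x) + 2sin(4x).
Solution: Separating variables: u = Σ c_n exp(-n²τ) sin(nx). From u(x,0) = -2sin(3x) + 2sin(4x): c_3=-2, c_4=2.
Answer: u(x, τ) = -2exp(-9τ)sin(3x) + 2exp(-16τ)sin(4x)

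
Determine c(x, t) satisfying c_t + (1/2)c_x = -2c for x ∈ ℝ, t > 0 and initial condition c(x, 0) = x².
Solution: Substitute c = exp(-2t)u, i.e. u = exp(2t)c.
By the product rule, c_t = exp(-2t)(u_t - 2u), c_x = exp(-2t)u_x.
Substituting into the PDE and dividing by exp(-2t): u_t - 2u + (1/2)u_x = -2u.
The lower-order terms cancel, leaving the standard advection equation u_t + (1/2)u_x = 0.
Initial data for u: u(x,0) = c(x,0) = x².
Solve for u:
  By method of characteristics (waves move right with speed 1/2):
  Along characteristics x - (1/2)t = const, u is constant, so u(x,t) = f(x - (1/2)t) with f = u(·, 0).
Hence u(x,t) = (1/4)t² - tx + x².
Transform back: c(x,t) = exp(-2t)u(x,t).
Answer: c(x, t) = (1/4)t²exp(-2t) - txexp(-2t) + x²exp(-2t)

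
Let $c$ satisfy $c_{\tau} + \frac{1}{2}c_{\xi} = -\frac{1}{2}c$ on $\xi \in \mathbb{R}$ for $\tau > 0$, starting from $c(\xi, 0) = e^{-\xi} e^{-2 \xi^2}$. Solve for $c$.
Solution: Substitute $c = e^{-\xi}u$, i.e. $u = e^{\xi}c$.
By the product rule, $c_{\xi} = e^{-\xi}(u_{\xi} - u)$, $c_{\tau} = e^{-\xi}u_{\tau}$.
Substituting into the PDE and dividing by $e^{-\xi}$: $u_{\tau} + \frac{1}{2}(u_{\xi} - u) = -\frac{1}{2}u$.
The lower-order terms cancel, leaving the standard advection equation $u_{\tau} + \frac{1}{2}u_{\xi} = 0$.
Initial data for $u$: $u(\xi,0) = e^{\xi}c(\xi,0) = e^{-2 \xi^2}$.
Solve for $u$:
  By method of characteristics (waves move right with speed 1/2):
  Along characteristics $\xi - \frac{1}{2}\tau =$ const, $u$ is constant, so $u(\xi,\tau) = f(\xi - \frac{1}{2}\tau)$ with $f = u( \cdot , 0)$.
Hence $u(\xi,\tau) = e^{-2 (\xi - \tau/2)^2}$.
Transform back: $c(\xi,\tau) = e^{-\xi}u(\xi,\tau)$.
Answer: $c(\xi, \tau) = e^{-\xi} e^{-2 (-\tau/2 + \xi)^2}$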